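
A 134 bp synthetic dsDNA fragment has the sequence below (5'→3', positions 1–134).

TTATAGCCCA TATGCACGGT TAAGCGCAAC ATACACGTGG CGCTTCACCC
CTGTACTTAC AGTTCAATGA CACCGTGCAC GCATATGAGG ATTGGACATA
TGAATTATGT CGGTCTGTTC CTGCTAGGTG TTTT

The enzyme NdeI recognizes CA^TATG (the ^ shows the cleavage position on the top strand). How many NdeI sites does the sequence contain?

CATATG occurs starting at positions 9, 82, 97.
NdeI cuts at 3 sites.

3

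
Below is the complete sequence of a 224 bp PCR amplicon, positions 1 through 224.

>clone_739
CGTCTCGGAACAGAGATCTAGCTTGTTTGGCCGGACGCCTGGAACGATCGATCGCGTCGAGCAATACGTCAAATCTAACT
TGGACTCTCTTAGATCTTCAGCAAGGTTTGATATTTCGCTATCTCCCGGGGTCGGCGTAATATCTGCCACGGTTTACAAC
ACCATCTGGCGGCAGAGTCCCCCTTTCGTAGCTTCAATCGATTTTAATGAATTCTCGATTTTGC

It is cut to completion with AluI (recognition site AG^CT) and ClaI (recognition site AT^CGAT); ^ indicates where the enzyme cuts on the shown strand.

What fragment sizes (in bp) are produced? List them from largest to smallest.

AluI sites (AGCT) start at positions 20, 190.
AluI cuts after base 2 of each site, so after positions 21, 191.
ClaI sites (ATCGAT) start at positions 47, 197.
ClaI cuts after base 2 of each site, so after positions 48, 198.
Combined cut positions: 21, 48, 191, 198.
Linear molecule, 4 cuts → 5 fragments:
  1–21 → 21 bp
  22–48 → 27 bp
  49–191 → 143 bp
  192–198 → 7 bp
  199–224 → 26 bp
Sorted largest to smallest: 143, 27, 26, 21, 7 bp.

143, 27, 26, 21, 7 bp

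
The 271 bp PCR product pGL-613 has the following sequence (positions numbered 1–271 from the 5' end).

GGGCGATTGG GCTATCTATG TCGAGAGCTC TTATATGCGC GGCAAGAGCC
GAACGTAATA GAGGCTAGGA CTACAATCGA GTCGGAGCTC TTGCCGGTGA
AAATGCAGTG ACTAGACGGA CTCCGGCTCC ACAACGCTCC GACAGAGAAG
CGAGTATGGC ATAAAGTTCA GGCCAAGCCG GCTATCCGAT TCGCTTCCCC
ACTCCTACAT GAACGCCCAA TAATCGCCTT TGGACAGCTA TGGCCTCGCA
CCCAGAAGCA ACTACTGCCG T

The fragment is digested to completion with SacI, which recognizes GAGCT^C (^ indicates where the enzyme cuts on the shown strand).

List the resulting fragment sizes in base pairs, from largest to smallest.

182, 60, 29 bp

SacI sites (GAGCTC) start at positions 25, 85.
SacI cuts after base 5 of each site (before the last base), so after positions 29, 89.
Linear molecule, 2 cuts → 3 fragments:
  1–29 → 29 bp
  30–89 → 60 bp
  90–271 → 182 bp
Sorted largest to smallest: 182, 60, 29 bp.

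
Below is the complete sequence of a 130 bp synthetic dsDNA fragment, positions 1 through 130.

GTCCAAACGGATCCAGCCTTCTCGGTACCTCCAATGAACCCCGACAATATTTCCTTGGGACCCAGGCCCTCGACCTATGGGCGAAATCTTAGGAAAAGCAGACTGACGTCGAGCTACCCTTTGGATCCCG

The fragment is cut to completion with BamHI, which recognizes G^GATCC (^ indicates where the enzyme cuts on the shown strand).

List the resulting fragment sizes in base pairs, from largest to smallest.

114, 9, 7 bp

BamHI sites (GGATCC) start at positions 9, 123.
BamHI cuts after the first base of each site, so after positions 9, 123.
Linear molecule, 2 cuts → 3 fragments:
  1–9 → 9 bp
  10–123 → 114 bp
  124–130 → 7 bp
Sorted largest to smallest: 114, 9, 7 bp.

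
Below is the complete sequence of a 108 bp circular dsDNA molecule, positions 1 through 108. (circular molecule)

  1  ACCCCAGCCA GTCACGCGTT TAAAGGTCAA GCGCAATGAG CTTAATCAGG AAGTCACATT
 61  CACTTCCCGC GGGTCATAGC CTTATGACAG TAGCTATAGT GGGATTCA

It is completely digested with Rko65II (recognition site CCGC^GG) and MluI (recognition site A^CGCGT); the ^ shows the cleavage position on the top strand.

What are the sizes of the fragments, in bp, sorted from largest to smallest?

56, 52 bp

The Rko65II site (CCGCGG) starts at position 67.
Rko65II cuts after base 4 of each site, so after position 70.
The MluI site (ACGCGT) starts at position 14.
MluI cuts after the first base of each site, so after position 14.
Combined cut positions: 14, 70.
Circular molecule, 2 cuts → 2 fragments:
  15–70 → 56 bp
  71–108 then 1–14 → 38 + 14 = 52 bp
Sorted largest to smallest: 56, 52 bp.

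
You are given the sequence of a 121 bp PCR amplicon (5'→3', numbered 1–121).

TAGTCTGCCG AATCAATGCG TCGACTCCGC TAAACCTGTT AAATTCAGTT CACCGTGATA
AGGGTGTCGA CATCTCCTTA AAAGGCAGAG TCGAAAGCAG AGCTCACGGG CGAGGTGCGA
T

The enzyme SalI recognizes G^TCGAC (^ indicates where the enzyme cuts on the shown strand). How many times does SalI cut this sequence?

GTCGAC occurs starting at positions 20, 66.
SalI cuts at 2 sites.

2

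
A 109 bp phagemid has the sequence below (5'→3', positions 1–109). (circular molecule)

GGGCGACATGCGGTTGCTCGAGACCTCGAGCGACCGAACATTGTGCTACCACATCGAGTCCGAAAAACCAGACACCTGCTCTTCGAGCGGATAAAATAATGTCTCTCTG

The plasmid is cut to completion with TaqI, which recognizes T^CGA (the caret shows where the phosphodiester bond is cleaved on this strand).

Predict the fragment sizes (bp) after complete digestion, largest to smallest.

44, 29, 28, 8 bp

TaqI sites (TCGA) start at positions 18, 26, 54, 83.
TaqI cuts after the first base of each site, so after positions 18, 26, 54, 83.
Circular molecule, 4 cuts → 4 fragments:
  19–26 → 8 bp
  27–54 → 28 bp
  55–83 → 29 bp
  84–109 then 1–18 → 26 + 18 = 44 bp
Sorted largest to smallest: 44, 29, 28, 8 bp.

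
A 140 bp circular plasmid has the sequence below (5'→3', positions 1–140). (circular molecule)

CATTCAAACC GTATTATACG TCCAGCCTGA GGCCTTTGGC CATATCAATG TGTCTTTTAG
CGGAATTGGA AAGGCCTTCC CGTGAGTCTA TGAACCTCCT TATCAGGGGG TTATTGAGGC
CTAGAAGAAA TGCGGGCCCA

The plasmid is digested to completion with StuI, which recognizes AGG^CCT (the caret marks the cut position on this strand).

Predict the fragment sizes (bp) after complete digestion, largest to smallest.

StuI sites (AGGCCT) start at positions 30, 72, 117.
StuI cuts after base 3 of each site, so after positions 32, 74, 119.
Circular molecule, 3 cuts → 3 fragments:
  33–74 → 42 bp
  75–119 → 45 bp
  120–140 then 1–32 → 21 + 32 = 53 bp
Sorted largest to smallest: 53, 45, 42 bp.

53, 45, 42 bp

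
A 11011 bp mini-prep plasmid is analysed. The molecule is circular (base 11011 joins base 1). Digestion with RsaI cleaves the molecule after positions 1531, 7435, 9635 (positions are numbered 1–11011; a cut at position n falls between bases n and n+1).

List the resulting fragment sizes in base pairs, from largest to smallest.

Circular molecule, 3 cuts → 3 fragments:
  7435 − 1531 = 5904 bp
  9635 − 7435 = 2200 bp
  wrap: 11011 − 9635 + 1531 = 2907 bp
Sorted largest to smallest: 5904, 2907, 2200 bp.

5904, 2907, 2200 bp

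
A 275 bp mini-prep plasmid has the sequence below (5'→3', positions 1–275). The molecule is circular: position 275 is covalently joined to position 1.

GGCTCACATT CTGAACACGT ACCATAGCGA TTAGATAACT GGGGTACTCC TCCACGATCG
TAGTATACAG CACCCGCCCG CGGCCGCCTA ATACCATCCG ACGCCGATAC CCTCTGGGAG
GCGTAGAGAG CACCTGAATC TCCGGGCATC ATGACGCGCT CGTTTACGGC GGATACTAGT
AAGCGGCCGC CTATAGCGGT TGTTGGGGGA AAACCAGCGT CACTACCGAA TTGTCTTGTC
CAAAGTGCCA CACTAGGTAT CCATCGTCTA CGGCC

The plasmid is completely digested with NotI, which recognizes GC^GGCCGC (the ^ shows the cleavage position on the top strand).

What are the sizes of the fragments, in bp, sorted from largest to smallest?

NotI sites (GCGGCCGC) start at positions 80, 183.
NotI cuts after base 2 of each site, so after positions 81, 184.
Circular molecule, 2 cuts → 2 fragments:
  82–184 → 103 bp
  185–275 then 1–81 → 91 + 81 = 172 bp
Sorted largest to smallest: 172, 103 bp.

172, 103 bp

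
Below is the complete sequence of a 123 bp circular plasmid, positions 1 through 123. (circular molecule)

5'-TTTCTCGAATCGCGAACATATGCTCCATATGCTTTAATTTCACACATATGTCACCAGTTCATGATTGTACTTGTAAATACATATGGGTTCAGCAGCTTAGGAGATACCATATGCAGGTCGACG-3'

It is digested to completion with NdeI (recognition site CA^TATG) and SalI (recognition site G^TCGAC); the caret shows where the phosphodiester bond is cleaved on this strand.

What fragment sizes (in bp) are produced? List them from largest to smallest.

NdeI sites (CATATG) start at positions 17, 26, 45, 80, 108.
NdeI cuts after base 2 of each site, so after positions 18, 27, 46, 81, 109.
The SalI site (GTCGAC) starts at position 117.
SalI cuts after the first base of each site, so after position 117.
Combined cut positions: 18, 27, 46, 81, 109, 117.
Circular molecule, 6 cuts → 6 fragments:
  19–27 → 9 bp
  28–46 → 19 bp
  47–81 → 35 bp
  82–109 → 28 bp
  110–117 → 8 bp
  118–123 then 1–18 → 6 + 18 = 24 bp
Sorted largest to smallest: 35, 28, 24, 19, 9, 8 bp.

35, 28, 24, 19, 9, 8 bp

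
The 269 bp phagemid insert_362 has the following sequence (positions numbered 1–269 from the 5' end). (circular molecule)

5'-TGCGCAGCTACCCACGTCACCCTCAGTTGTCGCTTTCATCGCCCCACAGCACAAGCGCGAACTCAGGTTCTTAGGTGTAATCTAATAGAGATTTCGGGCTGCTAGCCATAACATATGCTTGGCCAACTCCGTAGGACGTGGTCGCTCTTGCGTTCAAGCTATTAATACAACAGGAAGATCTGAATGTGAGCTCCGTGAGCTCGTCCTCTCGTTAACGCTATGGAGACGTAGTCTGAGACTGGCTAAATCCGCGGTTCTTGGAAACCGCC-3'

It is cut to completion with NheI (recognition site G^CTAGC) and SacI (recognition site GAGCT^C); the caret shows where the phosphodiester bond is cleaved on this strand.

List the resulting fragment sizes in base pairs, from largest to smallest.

The NheI site (GCTAGC) starts at position 101.
NheI cuts after the first base of each site, so after position 101.
SacI sites (GAGCTC) start at positions 188, 197.
SacI cuts after base 5 of each site (before the last base), so after positions 192, 201.
Combined cut positions: 101, 192, 201.
Circular molecule, 3 cuts → 3 fragments:
  102–192 → 91 bp
  193–201 → 9 bp
  202–269 then 1–101 → 68 + 101 = 169 bp
Sorted largest to smallest: 169, 91, 9 bp.

169, 91, 9 bp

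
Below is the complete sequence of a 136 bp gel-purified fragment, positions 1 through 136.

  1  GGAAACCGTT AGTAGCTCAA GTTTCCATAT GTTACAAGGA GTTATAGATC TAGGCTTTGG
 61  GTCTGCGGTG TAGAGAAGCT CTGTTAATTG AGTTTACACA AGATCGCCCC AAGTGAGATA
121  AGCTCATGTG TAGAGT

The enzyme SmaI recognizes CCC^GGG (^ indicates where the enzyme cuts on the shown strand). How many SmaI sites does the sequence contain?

0

No occurrence of CCCGGG is present in the sequence.
SmaI does not cut: 0 sites.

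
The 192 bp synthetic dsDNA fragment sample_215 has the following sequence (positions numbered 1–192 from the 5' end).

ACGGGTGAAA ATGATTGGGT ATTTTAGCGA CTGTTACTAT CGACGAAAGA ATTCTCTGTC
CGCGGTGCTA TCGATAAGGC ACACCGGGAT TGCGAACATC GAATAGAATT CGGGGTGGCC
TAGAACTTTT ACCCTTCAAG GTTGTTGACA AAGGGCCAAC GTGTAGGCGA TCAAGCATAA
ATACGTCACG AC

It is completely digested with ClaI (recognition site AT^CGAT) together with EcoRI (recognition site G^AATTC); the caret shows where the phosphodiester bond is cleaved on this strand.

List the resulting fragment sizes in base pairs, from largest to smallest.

86, 49, 35, 22 bp

The ClaI site (ATCGAT) starts at position 70.
ClaI cuts after base 2 of each site, so after position 71.
EcoRI sites (GAATTC) start at positions 49, 106.
EcoRI cuts after the first base of each site, so after positions 49, 106.
Combined cut positions: 49, 71, 106.
Linear molecule, 3 cuts → 4 fragments:
  1–49 → 49 bp
  50–71 → 22 bp
  72–106 → 35 bp
  107–192 → 86 bp
Sorted largest to smallest: 86, 49, 35, 22 bp.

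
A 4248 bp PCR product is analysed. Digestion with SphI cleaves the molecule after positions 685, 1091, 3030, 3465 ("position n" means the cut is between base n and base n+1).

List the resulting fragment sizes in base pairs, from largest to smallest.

Linear molecule, 4 cuts → 5 fragments:
  685 − 0 = 685 bp
  1091 − 685 = 406 bp
  3030 − 1091 = 1939 bp
  3465 − 3030 = 435 bp
  4248 − 3465 = 783 bp
Sorted largest to smallest: 1939, 783, 685, 435, 406 bp.

1939, 783, 685, 435, 406 bp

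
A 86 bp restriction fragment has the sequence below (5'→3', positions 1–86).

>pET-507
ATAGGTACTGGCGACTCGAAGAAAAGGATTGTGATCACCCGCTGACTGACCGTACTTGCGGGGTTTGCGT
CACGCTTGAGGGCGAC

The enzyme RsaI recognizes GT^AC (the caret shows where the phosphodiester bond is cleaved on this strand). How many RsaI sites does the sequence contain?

2

GTAC occurs starting at positions 5, 52.
RsaI cuts at 2 sites.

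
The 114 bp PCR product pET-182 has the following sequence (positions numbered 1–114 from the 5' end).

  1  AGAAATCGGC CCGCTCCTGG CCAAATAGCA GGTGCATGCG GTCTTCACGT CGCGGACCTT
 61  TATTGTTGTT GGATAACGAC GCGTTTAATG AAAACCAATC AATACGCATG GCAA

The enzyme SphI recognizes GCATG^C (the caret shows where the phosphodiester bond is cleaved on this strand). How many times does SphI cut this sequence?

GCATGC occurs starting at position 34.
SphI cuts at 1 site.

1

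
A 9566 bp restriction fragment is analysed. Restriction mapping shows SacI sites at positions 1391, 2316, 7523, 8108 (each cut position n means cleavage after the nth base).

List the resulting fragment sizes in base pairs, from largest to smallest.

Linear molecule, 4 cuts → 5 fragments:
  1391 − 0 = 1391 bp
  2316 − 1391 = 925 bp
  7523 − 2316 = 5207 bp
  8108 − 7523 = 585 bp
  9566 − 8108 = 1458 bp
Sorted largest to smallest: 5207, 1458, 1391, 925, 585 bp.

5207, 1458, 1391, 925, 585 bp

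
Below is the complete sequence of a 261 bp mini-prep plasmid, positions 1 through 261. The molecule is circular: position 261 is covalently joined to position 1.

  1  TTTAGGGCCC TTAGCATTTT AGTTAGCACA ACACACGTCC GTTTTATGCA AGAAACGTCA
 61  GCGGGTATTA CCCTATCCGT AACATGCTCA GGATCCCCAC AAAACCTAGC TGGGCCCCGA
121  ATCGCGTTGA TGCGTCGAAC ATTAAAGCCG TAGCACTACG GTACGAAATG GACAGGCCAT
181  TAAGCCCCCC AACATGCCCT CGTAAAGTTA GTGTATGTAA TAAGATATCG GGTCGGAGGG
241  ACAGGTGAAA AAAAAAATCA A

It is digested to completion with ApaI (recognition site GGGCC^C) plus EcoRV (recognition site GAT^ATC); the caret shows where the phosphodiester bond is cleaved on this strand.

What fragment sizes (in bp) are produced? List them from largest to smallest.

ApaI sites (GGGCCC) start at positions 5, 112.
ApaI cuts after base 5 of each site (before the last base), so after positions 9, 116.
The EcoRV site (GATATC) starts at position 224.
EcoRV cuts after base 3 of each site, so after position 226.
Combined cut positions: 9, 116, 226.
Circular molecule, 3 cuts → 3 fragments:
  10–116 → 107 bp
  117–226 → 110 bp
  227–261 then 1–9 → 35 + 9 = 44 bp
Sorted largest to smallest: 110, 107, 44 bp.

110, 107, 44 bp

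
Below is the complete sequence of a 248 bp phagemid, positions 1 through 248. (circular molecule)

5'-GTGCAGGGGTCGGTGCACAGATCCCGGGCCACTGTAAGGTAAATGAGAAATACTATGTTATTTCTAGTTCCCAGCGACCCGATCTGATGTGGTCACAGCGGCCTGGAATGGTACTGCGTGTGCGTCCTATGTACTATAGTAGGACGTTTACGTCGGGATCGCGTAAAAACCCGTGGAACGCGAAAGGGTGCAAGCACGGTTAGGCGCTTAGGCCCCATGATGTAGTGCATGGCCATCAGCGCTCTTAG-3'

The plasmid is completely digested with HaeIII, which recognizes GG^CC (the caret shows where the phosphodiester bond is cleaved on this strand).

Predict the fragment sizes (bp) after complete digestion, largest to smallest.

111, 73, 44, 20 bp

HaeIII sites (GGCC) start at positions 27, 100, 211, 231.
HaeIII cuts after base 2 of each site, so after positions 28, 101, 212, 232.
Circular molecule, 4 cuts → 4 fragments:
  29–101 → 73 bp
  102–212 → 111 bp
  213–232 → 20 bp
  233–248 then 1–28 → 16 + 28 = 44 bp
Sorted largest to smallest: 111, 73, 44, 20 bp.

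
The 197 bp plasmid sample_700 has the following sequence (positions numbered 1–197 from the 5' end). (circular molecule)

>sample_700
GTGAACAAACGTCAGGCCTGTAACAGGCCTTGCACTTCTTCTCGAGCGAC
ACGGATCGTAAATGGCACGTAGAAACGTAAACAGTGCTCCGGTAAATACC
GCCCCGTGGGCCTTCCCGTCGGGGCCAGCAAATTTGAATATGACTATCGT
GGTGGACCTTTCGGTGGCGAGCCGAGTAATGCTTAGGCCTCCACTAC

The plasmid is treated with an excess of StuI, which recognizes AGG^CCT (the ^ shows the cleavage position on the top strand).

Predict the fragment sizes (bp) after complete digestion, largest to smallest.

160, 26, 11 bp

StuI sites (AGGCCT) start at positions 14, 25, 185.
StuI cuts after base 3 of each site, so after positions 16, 27, 187.
Circular molecule, 3 cuts → 3 fragments:
  17–27 → 11 bp
  28–187 → 160 bp
  188–197 then 1–16 → 10 + 16 = 26 bp
Sorted largest to smallest: 160, 26, 11 bp.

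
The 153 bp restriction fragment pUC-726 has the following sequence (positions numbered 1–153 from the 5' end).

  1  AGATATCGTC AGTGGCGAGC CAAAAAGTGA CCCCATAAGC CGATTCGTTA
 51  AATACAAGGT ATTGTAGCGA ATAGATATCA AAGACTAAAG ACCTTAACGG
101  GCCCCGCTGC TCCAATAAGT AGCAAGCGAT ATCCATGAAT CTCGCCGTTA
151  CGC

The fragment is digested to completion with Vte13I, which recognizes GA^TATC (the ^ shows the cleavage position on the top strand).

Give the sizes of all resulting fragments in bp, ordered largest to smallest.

72, 54, 24, 3 bp

Vte13I sites (GATATC) start at positions 2, 74, 128.
Vte13I cuts after base 2 of each site, so after positions 3, 75, 129.
Linear molecule, 3 cuts → 4 fragments:
  1–3 → 3 bp
  4–75 → 72 bp
  76–129 → 54 bp
  130–153 → 24 bp
Sorted largest to smallest: 72, 54, 24, 3 bp.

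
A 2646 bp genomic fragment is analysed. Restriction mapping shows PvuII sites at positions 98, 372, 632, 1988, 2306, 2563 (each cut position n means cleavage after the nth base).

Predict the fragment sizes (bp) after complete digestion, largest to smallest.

Linear molecule, 6 cuts → 7 fragments:
  98 − 0 = 98 bp
  372 − 98 = 274 bp
  632 − 372 = 260 bp
  1988 − 632 = 1356 bp
  2306 − 1988 = 318 bp
  2563 − 2306 = 257 bp
  2646 − 2563 = 83 bp
Sorted largest to smallest: 1356, 318, 274, 260, 257, 98, 83 bp.

1356, 318, 274, 260, 257, 98, 83 bp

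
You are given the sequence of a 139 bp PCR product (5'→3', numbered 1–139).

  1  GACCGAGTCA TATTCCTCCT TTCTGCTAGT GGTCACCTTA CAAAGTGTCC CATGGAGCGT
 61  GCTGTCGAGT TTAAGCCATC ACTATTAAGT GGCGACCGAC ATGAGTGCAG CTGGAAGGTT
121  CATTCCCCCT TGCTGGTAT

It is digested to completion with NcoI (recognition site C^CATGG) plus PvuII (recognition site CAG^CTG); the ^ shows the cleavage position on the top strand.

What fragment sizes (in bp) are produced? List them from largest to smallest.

The NcoI site (CCATGG) starts at position 50.
NcoI cuts after the first base of each site, so after position 50.
The PvuII site (CAGCTG) starts at position 108.
PvuII cuts after base 3 of each site, so after position 110.
Combined cut positions: 50, 110.
Linear molecule, 2 cuts → 3 fragments:
  1–50 → 50 bp
  51–110 → 60 bp
  111–139 → 29 bp
Sorted largest to smallest: 60, 50, 29 bp.

60, 50, 29 bp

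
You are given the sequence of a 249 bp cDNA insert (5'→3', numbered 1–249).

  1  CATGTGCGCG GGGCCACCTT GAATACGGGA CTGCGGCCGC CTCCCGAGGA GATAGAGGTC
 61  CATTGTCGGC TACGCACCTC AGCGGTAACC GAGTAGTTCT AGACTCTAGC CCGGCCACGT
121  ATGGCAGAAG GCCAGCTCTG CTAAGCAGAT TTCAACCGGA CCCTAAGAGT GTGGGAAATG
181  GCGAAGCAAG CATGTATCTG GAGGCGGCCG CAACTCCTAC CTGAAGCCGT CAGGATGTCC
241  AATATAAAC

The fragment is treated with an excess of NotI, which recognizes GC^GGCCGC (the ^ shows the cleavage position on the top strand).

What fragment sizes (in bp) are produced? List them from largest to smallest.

NotI sites (GCGGCCGC) start at positions 33, 204.
NotI cuts after base 2 of each site, so after positions 34, 205.
Linear molecule, 2 cuts → 3 fragments:
  1–34 → 34 bp
  35–205 → 171 bp
  206–249 → 44 bp
Sorted largest to smallest: 171, 44, 34 bp.

171, 44, 34 bp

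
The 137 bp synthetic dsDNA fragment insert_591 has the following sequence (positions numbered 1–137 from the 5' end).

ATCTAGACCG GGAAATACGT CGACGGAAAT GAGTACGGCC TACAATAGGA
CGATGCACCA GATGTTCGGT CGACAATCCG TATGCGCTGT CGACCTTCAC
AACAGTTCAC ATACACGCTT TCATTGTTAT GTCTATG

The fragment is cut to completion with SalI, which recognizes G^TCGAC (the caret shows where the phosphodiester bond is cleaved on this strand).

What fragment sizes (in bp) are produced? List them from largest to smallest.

SalI sites (GTCGAC) start at positions 19, 69, 89.
SalI cuts after the first base of each site, so after positions 19, 69, 89.
Linear molecule, 3 cuts → 4 fragments:
  1–19 → 19 bp
  20–69 → 50 bp
  70–89 → 20 bp
  90–137 → 48 bp
Sorted largest to smallest: 50, 48, 20, 19 bp.

50, 48, 20, 19 bp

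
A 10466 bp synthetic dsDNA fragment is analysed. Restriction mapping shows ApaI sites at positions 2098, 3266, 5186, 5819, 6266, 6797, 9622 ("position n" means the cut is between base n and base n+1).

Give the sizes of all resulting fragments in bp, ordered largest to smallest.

Linear molecule, 7 cuts → 8 fragments:
  2098 − 0 = 2098 bp
  3266 − 2098 = 1168 bp
  5186 − 3266 = 1920 bp
  5819 − 5186 = 633 bp
  6266 − 5819 = 447 bp
  6797 − 6266 = 531 bp
  9622 − 6797 = 2825 bp
  10466 − 9622 = 844 bp
Sorted largest to smallest: 2825, 2098, 1920, 1168, 844, 633, 531, 447 bp.

2825, 2098, 1920, 1168, 844, 633, 531, 447 bp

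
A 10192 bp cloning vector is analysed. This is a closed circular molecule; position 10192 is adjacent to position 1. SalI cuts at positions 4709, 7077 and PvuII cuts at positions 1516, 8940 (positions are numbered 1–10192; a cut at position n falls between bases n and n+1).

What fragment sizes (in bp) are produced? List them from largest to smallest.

3193, 2768, 2368, 1863 bp

Combined cut positions (sorted): 1516, 4709, 7077, 8940.
Circular molecule, 4 cuts → 4 fragments:
  4709 − 1516 = 3193 bp
  7077 − 4709 = 2368 bp
  8940 − 7077 = 1863 bp
  wrap: 10192 − 8940 + 1516 = 2768 bp
Sorted largest to smallest: 3193, 2768, 2368, 1863 bp.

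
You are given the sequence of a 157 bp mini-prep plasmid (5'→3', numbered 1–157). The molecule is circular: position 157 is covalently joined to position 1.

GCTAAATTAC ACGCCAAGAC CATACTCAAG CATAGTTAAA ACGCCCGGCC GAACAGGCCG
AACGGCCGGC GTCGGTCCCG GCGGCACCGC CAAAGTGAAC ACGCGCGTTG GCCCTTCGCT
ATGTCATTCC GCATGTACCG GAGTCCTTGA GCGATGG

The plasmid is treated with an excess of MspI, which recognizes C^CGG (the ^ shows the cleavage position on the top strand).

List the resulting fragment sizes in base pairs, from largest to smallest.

MspI sites (CCGG) start at positions 45, 66, 78, 138.
MspI cuts after the first base of each site, so after positions 45, 66, 78, 138.
Circular molecule, 4 cuts → 4 fragments:
  46–66 → 21 bp
  67–78 → 12 bp
  79–138 → 60 bp
  139–157 then 1–45 → 19 + 45 = 64 bp
Sorted largest to smallest: 64, 60, 21, 12 bp.

64, 60, 21, 12 bp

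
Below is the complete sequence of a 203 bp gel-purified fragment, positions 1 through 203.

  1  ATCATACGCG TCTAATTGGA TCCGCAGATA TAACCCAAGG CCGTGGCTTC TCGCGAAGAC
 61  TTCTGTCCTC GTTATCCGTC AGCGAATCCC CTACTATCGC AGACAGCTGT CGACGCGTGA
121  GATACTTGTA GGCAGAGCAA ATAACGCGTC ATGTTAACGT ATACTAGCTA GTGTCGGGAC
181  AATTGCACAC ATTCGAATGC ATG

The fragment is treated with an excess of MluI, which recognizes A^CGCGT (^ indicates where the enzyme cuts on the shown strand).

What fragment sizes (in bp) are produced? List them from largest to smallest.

MluI sites (ACGCGT) start at positions 6, 113, 144.
MluI cuts after the first base of each site, so after positions 6, 113, 144.
Linear molecule, 3 cuts → 4 fragments:
  1–6 → 6 bp
  7–113 → 107 bp
  114–144 → 31 bp
  145–203 → 59 bp
Sorted largest to smallest: 107, 59, 31, 6 bp.

107, 59, 31, 6 bp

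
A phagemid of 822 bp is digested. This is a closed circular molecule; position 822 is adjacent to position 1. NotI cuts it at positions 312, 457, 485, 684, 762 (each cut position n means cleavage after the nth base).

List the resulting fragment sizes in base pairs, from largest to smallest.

372, 199, 145, 78, 28 bp

Circular molecule, 5 cuts → 5 fragments:
  457 − 312 = 145 bp
  485 − 457 = 28 bp
  684 − 485 = 199 bp
  762 − 684 = 78 bp
  wrap: 822 − 762 + 312 = 372 bp
Sorted largest to smallest: 372, 199, 145, 78, 28 bp.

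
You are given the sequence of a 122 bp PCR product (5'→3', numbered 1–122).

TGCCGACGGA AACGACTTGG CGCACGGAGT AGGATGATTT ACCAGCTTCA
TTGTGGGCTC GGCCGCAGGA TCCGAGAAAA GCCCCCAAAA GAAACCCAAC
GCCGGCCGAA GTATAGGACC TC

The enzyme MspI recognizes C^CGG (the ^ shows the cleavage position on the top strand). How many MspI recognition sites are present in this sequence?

CCGG occurs starting at position 102.
MspI cuts at 1 site.

1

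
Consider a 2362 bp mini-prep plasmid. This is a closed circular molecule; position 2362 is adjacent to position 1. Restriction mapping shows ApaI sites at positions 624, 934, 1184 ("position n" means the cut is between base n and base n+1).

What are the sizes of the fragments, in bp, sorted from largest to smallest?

Circular molecule, 3 cuts → 3 fragments:
  934 − 624 = 310 bp
  1184 − 934 = 250 bp
  wrap: 2362 − 1184 + 624 = 1802 bp
Sorted largest to smallest: 1802, 310, 250 bp.

1802, 310, 250 bp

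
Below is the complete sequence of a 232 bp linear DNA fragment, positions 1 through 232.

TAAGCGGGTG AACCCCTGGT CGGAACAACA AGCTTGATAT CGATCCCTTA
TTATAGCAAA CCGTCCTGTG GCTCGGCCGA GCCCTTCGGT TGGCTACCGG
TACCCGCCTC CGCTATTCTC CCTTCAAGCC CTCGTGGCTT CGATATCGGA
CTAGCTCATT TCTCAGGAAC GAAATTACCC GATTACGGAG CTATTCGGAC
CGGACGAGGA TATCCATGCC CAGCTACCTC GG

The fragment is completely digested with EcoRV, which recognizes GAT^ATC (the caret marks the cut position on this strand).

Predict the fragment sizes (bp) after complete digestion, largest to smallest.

EcoRV sites (GATATC) start at positions 36, 142, 209.
EcoRV cuts after base 3 of each site, so after positions 38, 144, 211.
Linear molecule, 3 cuts → 4 fragments:
  1–38 → 38 bp
  39–144 → 106 bp
  145–211 → 67 bp
  212–232 → 21 bp
Sorted largest to smallest: 106, 67, 38, 21 bp.

106, 67, 38, 21 bp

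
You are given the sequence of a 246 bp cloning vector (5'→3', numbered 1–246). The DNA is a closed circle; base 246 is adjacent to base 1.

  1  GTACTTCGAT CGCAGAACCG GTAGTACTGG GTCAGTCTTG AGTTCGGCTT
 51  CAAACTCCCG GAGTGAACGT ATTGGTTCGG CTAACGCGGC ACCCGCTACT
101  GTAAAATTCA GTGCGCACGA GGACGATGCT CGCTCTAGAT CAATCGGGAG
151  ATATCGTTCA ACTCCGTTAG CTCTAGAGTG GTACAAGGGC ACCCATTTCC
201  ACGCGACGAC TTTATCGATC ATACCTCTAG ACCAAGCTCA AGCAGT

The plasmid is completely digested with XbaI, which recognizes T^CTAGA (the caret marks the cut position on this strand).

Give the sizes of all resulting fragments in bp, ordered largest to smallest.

XbaI sites (TCTAGA) start at positions 134, 172, 226.
XbaI cuts after the first base of each site, so after positions 134, 172, 226.
Circular molecule, 3 cuts → 3 fragments:
  135–172 → 38 bp
  173–226 → 54 bp
  227–246 then 1–134 → 20 + 134 = 154 bp
Sorted largest to smallest: 154, 54, 38 bp.

154, 54, 38 bp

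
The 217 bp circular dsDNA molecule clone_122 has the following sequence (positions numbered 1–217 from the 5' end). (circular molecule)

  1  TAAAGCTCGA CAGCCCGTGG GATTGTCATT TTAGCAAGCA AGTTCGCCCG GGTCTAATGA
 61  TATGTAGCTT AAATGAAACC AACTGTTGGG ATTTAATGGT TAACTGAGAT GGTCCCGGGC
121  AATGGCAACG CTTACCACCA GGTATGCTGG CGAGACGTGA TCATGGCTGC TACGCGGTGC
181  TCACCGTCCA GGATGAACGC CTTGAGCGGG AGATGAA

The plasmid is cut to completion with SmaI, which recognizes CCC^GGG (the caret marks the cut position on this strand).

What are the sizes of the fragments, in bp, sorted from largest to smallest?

150, 67 bp

SmaI sites (CCCGGG) start at positions 47, 114.
SmaI cuts after base 3 of each site, so after positions 49, 116.
Circular molecule, 2 cuts → 2 fragments:
  50–116 → 67 bp
  117–217 then 1–49 → 101 + 49 = 150 bp
Sorted largest to smallest: 150, 67 bp.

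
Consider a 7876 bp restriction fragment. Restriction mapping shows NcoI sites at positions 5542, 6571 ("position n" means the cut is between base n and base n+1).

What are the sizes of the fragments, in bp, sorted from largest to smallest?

Linear molecule, 2 cuts → 3 fragments:
  5542 − 0 = 5542 bp
  6571 − 5542 = 1029 bp
  7876 − 6571 = 1305 bp
Sorted largest to smallest: 5542, 1305, 1029 bp.

5542, 1305, 1029 bp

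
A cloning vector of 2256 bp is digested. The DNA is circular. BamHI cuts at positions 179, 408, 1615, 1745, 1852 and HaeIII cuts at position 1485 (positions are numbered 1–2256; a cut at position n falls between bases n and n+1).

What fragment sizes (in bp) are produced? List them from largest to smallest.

Combined cut positions (sorted): 179, 408, 1485, 1615, 1745, 1852.
Circular molecule, 6 cuts → 6 fragments:
  408 − 179 = 229 bp
  1485 − 408 = 1077 bp
  1615 − 1485 = 130 bp
  1745 − 1615 = 130 bp
  1852 − 1745 = 107 bp
  wrap: 2256 − 1852 + 179 = 583 bp
Sorted largest to smallest: 1077, 583, 229, 130, 130, 107 bp.

1077, 583, 229, 130, 130, 107 bp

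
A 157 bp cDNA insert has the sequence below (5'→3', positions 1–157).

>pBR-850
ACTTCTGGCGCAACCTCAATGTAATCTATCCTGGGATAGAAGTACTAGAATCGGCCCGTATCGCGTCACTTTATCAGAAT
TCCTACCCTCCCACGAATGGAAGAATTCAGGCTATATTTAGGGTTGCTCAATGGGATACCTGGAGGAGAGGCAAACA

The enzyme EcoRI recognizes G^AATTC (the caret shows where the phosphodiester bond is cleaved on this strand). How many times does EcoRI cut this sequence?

GAATTC occurs starting at positions 77, 103.
EcoRI cuts at 2 sites.

2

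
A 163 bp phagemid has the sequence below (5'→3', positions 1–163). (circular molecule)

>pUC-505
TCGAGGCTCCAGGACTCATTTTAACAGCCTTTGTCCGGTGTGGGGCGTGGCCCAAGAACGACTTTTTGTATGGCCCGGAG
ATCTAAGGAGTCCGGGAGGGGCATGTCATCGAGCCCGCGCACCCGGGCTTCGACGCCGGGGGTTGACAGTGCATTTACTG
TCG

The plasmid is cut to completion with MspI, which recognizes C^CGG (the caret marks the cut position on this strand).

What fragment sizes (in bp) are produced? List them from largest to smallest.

62, 40, 31, 17, 13 bp

MspI sites (CCGG) start at positions 35, 75, 92, 123, 136.
MspI cuts after the first base of each site, so after positions 35, 75, 92, 123, 136.
Circular molecule, 5 cuts → 5 fragments:
  36–75 → 40 bp
  76–92 → 17 bp
  93–123 → 31 bp
  124–136 → 13 bp
  137–163 then 1–35 → 27 + 35 = 62 bp
Sorted largest to smallest: 62, 40, 31, 17, 13 bp.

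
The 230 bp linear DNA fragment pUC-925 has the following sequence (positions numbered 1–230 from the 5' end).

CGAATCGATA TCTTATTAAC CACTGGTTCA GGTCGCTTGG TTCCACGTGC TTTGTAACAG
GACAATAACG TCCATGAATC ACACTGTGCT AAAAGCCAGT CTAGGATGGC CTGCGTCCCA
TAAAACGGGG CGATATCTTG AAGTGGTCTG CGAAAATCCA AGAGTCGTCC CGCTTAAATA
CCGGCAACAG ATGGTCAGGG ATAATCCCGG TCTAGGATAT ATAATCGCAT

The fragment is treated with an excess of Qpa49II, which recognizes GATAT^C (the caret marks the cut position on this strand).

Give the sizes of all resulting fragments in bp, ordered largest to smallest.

Qpa49II sites (GATATC) start at positions 7, 132.
Qpa49II cuts after base 5 of each site (before the last base), so after positions 11, 136.
Linear molecule, 2 cuts → 3 fragments:
  1–11 → 11 bp
  12–136 → 125 bp
  137–230 → 94 bp
Sorted largest to smallest: 125, 94, 11 bp.

125, 94, 11 bp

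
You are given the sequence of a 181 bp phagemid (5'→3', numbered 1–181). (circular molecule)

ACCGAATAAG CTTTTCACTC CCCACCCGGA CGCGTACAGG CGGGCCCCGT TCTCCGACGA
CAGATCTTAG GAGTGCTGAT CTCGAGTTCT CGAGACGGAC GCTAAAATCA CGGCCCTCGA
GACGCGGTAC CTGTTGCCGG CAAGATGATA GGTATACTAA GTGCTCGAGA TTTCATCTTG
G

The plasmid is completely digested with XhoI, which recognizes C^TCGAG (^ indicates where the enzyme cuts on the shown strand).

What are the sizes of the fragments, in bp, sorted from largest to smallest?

98, 48, 27, 8 bp

XhoI sites (CTCGAG) start at positions 81, 89, 116, 164.
XhoI cuts after the first base of each site, so after positions 81, 89, 116, 164.
Circular molecule, 4 cuts → 4 fragments:
  82–89 → 8 bp
  90–116 → 27 bp
  117–164 → 48 bp
  165–181 then 1–81 → 17 + 81 = 98 bp
Sorted largest to smallest: 98, 48, 27, 8 bp.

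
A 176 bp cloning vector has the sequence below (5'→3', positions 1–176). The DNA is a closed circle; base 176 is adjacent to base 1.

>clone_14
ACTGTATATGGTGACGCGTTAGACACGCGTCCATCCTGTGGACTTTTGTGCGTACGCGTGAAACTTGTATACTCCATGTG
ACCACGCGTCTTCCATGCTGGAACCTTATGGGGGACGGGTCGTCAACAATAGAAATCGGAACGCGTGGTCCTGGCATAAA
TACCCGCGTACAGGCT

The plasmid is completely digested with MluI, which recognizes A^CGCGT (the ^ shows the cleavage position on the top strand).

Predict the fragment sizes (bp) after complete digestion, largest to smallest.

MluI sites (ACGCGT) start at positions 14, 25, 54, 84, 141.
MluI cuts after the first base of each site, so after positions 14, 25, 54, 84, 141.
Circular molecule, 5 cuts → 5 fragments:
  15–25 → 11 bp
  26–54 → 29 bp
  55–84 → 30 bp
  85–141 → 57 bp
  142–176 then 1–14 → 35 + 14 = 49 bp
Sorted largest to smallest: 57, 49, 30, 29, 11 bp.

57, 49, 30, 29, 11 bp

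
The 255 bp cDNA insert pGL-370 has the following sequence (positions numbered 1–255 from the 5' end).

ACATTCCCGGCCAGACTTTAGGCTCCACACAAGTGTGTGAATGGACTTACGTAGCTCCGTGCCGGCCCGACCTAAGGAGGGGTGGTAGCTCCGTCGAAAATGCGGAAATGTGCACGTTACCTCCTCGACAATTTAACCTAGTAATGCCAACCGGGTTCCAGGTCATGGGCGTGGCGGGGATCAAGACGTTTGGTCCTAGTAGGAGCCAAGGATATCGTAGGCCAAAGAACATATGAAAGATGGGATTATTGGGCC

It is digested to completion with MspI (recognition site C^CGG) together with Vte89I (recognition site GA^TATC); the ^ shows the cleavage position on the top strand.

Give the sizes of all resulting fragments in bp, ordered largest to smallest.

MspI sites (CCGG) start at positions 7, 62, 151.
MspI cuts after the first base of each site, so after positions 7, 62, 151.
The Vte89I site (GATATC) starts at position 211.
Vte89I cuts after base 2 of each site, so after position 212.
Combined cut positions: 7, 62, 151, 212.
Linear molecule, 4 cuts → 5 fragments:
  1–7 → 7 bp
  8–62 → 55 bp
  63–151 → 89 bp
  152–212 → 61 bp
  213–255 → 43 bp
Sorted largest to smallest: 89, 61, 55, 43, 7 bp.

89, 61, 55, 43, 7 bp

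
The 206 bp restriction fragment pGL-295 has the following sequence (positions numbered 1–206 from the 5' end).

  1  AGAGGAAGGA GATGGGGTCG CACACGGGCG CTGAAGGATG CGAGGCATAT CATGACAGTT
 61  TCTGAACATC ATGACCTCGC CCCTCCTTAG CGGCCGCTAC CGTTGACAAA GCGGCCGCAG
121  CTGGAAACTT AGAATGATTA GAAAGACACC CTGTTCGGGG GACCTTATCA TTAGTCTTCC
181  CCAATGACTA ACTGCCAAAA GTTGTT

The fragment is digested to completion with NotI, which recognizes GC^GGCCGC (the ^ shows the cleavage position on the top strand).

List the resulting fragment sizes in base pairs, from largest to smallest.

NotI sites (GCGGCCGC) start at positions 90, 111.
NotI cuts after base 2 of each site, so after positions 91, 112.
Linear molecule, 2 cuts → 3 fragments:
  1–91 → 91 bp
  92–112 → 21 bp
  113–206 → 94 bp
Sorted largest to smallest: 94, 91, 21 bp.

94, 91, 21 bp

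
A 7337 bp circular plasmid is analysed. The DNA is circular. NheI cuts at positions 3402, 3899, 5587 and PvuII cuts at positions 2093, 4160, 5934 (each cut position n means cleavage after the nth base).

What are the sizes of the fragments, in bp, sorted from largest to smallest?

Combined cut positions (sorted): 2093, 3402, 3899, 4160, 5587, 5934.
Circular molecule, 6 cuts → 6 fragments:
  3402 − 2093 = 1309 bp
  3899 − 3402 = 497 bp
  4160 − 3899 = 261 bp
  5587 − 4160 = 1427 bp
  5934 − 5587 = 347 bp
  wrap: 7337 − 5934 + 2093 = 3496 bp
Sorted largest to smallest: 3496, 1427, 1309, 497, 347, 261 bp.

3496, 1427, 1309, 497, 347, 261 bp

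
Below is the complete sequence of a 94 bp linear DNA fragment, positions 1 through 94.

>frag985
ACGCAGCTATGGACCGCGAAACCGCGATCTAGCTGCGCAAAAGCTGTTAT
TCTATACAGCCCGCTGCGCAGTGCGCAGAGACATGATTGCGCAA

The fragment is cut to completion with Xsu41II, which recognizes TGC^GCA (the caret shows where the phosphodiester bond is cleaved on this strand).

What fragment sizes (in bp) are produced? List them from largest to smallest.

Xsu41II sites (TGCGCA) start at positions 34, 65, 72, 88.
Xsu41II cuts after base 3 of each site, so after positions 36, 67, 74, 90.
Linear molecule, 4 cuts → 5 fragments:
  1–36 → 36 bp
  37–67 → 31 bp
  68–74 → 7 bp
  75–90 → 16 bp
  91–94 → 4 bp
Sorted largest to smallest: 36, 31, 16, 7, 4 bp.

36, 31, 16, 7, 4 bp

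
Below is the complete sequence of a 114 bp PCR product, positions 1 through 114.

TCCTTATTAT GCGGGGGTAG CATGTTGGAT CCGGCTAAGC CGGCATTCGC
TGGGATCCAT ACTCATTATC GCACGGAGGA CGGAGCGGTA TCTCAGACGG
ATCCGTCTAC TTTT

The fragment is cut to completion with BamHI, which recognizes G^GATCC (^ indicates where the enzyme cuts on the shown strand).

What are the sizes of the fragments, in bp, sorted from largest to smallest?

46, 27, 26, 15 bp

BamHI sites (GGATCC) start at positions 27, 53, 99.
BamHI cuts after the first base of each site, so after positions 27, 53, 99.
Linear molecule, 3 cuts → 4 fragments:
  1–27 → 27 bp
  28–53 → 26 bp
  54–99 → 46 bp
  100–114 → 15 bp
Sorted largest to smallest: 46, 27, 26, 15 bp.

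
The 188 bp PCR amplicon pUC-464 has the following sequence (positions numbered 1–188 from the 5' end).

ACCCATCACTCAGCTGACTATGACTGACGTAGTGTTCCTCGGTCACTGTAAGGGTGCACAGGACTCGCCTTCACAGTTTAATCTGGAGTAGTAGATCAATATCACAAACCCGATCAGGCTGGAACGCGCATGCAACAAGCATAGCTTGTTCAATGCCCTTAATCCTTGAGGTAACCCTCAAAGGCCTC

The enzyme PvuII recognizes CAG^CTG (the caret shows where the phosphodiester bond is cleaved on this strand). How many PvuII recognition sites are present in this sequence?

1

CAGCTG occurs starting at position 11.
PvuII cuts at 1 site.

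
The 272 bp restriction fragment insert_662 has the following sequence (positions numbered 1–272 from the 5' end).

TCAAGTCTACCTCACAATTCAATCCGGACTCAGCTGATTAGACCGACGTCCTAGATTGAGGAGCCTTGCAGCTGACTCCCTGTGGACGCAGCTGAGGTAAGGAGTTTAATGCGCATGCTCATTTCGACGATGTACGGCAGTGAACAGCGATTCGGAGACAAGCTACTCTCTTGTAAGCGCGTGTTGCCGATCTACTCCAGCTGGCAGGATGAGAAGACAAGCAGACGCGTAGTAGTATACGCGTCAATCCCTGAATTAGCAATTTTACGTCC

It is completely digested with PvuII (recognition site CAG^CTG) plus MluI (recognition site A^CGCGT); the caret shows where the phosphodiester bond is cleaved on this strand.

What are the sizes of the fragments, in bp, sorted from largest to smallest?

109, 38, 33, 33, 25, 20, 14 bp

PvuII sites (CAGCTG) start at positions 31, 69, 89, 198.
PvuII cuts after base 3 of each site, so after positions 33, 71, 91, 200.
MluI sites (ACGCGT) start at positions 225, 239.
MluI cuts after the first base of each site, so after positions 225, 239.
Combined cut positions: 33, 71, 91, 200, 225, 239.
Linear molecule, 6 cuts → 7 fragments:
  1–33 → 33 bp
  34–71 → 38 bp
  72–91 → 20 bp
  92–200 → 109 bp
  201–225 → 25 bp
  226–239 → 14 bp
  240–272 → 33 bp
Sorted largest to smallest: 109, 38, 33, 33, 25, 20, 14 bp.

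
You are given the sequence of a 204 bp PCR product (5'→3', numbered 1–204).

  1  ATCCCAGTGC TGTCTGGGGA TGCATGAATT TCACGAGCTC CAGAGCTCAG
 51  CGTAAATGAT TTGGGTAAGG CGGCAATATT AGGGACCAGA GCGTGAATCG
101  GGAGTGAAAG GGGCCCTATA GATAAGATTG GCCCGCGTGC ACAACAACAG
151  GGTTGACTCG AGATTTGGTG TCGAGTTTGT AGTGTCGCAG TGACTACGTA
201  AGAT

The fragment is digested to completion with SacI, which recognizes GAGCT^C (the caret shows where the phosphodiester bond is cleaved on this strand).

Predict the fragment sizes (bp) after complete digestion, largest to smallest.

SacI sites (GAGCTC) start at positions 35, 43.
SacI cuts after base 5 of each site (before the last base), so after positions 39, 47.
Linear molecule, 2 cuts → 3 fragments:
  1–39 → 39 bp
  40–47 → 8 bp
  48–204 → 157 bp
Sorted largest to smallest: 157, 39, 8 bp.

157, 39, 8 bp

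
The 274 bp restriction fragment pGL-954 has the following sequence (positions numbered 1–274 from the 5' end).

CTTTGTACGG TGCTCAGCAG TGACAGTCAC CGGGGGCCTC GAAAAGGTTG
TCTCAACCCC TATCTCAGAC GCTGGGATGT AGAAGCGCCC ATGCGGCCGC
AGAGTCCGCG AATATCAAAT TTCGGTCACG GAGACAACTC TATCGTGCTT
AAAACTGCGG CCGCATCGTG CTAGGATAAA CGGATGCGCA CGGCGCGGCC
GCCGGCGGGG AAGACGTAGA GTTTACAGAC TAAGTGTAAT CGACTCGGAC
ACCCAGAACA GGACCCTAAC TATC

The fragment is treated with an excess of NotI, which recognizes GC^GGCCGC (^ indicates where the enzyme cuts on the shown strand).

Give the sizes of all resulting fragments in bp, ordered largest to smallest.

NotI sites (GCGGCCGC) start at positions 93, 157, 195.
NotI cuts after base 2 of each site, so after positions 94, 158, 196.
Linear molecule, 3 cuts → 4 fragments:
  1–94 → 94 bp
  95–158 → 64 bp
  159–196 → 38 bp
  197–274 → 78 bp
Sorted largest to smallest: 94, 78, 64, 38 bp.

94, 78, 64, 38 bp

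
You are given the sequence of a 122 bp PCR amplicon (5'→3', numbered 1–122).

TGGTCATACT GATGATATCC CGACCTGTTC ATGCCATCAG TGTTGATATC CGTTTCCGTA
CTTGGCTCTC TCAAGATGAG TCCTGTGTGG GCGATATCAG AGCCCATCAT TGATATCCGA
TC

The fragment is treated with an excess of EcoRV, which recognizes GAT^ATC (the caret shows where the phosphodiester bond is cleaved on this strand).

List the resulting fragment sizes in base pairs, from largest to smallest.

EcoRV sites (GATATC) start at positions 14, 45, 93, 112.
EcoRV cuts after base 3 of each site, so after positions 16, 47, 95, 114.
Linear molecule, 4 cuts → 5 fragments:
  1–16 → 16 bp
  17–47 → 31 bp
  48–95 → 48 bp
  96–114 → 19 bp
  115–122 → 8 bp
Sorted largest to smallest: 48, 31, 19, 16, 8 bp.

48, 31, 19, 16, 8 bp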